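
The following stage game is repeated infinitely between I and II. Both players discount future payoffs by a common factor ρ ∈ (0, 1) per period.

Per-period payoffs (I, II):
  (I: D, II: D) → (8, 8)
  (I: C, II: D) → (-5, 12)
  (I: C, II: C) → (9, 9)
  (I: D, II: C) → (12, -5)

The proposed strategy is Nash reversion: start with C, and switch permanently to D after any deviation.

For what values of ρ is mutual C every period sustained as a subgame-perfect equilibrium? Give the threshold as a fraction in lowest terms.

Under grim trigger the critical discount factor is (T−C)/(T−P) with T = 12, C = 9, P = 8.
ρ* = (12−9)/(12−8) = 3/4.

3/4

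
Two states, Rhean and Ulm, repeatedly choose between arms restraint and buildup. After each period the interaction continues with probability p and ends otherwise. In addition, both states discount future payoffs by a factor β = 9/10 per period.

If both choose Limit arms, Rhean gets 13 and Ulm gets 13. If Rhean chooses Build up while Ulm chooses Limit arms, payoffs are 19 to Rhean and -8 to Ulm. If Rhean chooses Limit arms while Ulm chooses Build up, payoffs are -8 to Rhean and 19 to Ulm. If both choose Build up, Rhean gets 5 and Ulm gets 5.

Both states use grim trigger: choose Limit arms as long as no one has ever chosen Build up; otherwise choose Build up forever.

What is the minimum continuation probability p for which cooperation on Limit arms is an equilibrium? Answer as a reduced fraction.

10/21

Expected continuation weight on next period's payoff is β·p = 9/10·p, which plays the role of the discount factor.
Cooperation requires 9/10·p ≥ (19−13)/(19−5) = 3/7, hence p ≥ 10/21.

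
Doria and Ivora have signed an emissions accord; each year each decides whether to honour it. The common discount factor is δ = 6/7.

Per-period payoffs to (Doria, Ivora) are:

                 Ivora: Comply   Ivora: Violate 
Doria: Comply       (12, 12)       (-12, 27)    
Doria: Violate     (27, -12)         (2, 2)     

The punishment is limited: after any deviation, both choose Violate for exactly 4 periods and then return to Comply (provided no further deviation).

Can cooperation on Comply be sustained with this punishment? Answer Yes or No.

Yes

Comparing payoff streams over the 5 periods until play realigns: cooperate → 12(1+δ+…+δ^4); deviate → 27 + 2(δ+…+δ^4).
Cooperation is sustained iff (12−2)(δ+…+δ^4) ≥ 27−12.
δ+…+δ^4 = 6/7·(1−(6/7)^4)/(1−6/7) = 2.7613, and (27−12)/(12−2) = 1.5000.
2.7613 ≥ 1.5000, so cooperation is sustainable.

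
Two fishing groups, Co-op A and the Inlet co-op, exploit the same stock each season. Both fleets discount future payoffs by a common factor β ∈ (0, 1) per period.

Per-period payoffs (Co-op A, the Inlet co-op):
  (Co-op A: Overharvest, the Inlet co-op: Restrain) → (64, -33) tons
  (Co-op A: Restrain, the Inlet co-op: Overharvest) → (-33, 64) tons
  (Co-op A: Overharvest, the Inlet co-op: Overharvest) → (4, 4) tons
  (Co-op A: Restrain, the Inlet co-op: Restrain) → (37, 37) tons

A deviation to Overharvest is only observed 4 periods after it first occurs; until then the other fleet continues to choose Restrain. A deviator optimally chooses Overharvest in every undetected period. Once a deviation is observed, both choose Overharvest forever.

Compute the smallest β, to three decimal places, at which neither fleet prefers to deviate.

0.819

The best deviation is to choose Overharvest for all 4 undetected periods, earning 64 each, then 4 forever once detected.
Deviation value: 64(1−β^4)/(1−β) + 4β^4/(1−β); cooperation value: 37/(1−β).
IC: 37 ≥ 64(1−β^4) + 4β^4 = 64 − 60β^4.
So β^4 ≥ 27/60 = 9/20, giving β ≥ (9/20)^(1/4) ≈ 0.819.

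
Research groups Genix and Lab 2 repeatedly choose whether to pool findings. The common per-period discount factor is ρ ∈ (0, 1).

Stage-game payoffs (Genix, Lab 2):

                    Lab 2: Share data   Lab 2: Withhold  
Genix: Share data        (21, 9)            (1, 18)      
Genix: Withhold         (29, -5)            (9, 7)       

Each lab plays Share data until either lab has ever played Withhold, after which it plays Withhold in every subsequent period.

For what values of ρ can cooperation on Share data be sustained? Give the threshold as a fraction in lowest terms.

Genix's threshold: (29−21)/(29−9) = 2/5.
Lab 2's threshold: (18−9)/(18−7) = 9/11.
2/5 < 9/11, so Lab 2 binds and ρ* = 9/11.

9/11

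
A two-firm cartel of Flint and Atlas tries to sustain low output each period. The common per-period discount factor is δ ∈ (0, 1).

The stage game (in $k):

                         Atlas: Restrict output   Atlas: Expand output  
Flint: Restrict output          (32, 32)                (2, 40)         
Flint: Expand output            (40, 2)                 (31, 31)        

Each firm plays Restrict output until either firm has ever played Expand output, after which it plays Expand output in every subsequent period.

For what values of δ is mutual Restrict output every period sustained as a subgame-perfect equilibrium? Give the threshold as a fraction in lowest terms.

Under grim trigger the critical discount factor is (T−C)/(T−P) with T = 40, C = 32, P = 31.
δ* = (40−32)/(40−31) = 8/9.

8/9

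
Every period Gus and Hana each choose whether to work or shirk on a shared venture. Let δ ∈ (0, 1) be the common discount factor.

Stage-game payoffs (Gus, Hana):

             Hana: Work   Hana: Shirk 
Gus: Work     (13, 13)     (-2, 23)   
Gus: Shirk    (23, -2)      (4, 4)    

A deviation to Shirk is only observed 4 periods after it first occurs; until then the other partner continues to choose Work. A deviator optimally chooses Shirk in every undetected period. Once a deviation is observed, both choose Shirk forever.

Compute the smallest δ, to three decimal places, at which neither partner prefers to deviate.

0.852

The best deviation is to choose Shirk for all 4 undetected periods, earning 23 each, then 4 forever once detected.
Deviation value: 23(1−δ^4)/(1−δ) + 4δ^4/(1−δ); cooperation value: 13/(1−δ).
IC: 13 ≥ 23(1−δ^4) + 4δ^4 = 23 − 19δ^4.
So δ^4 ≥ 10/19, giving δ ≥ (10/19)^(1/4) ≈ 0.852.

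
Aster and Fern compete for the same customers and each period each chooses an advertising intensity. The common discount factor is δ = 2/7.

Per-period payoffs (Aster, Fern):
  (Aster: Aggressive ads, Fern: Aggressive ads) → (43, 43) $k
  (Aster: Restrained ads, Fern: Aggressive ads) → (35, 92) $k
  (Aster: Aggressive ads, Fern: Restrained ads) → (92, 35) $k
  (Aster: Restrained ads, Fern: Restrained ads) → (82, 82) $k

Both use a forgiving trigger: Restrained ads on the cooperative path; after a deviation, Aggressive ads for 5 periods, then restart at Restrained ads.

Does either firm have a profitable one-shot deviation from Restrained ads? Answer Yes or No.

No

A one-shot deviation gives 92 now, then 43 for 5 periods, then back to 82.
Gain from deviating: (92−82) today; loss: (82−43) in each of the next 5 periods.
No-deviation condition: (82−43)(δ+…+δ^5) ≥ 92−82, i.e. δ+…+δ^5 ≥ 10/39.
At δ = 2/7: δ+…+δ^5 = 0.3992 ≥ 0.2564.
So cooperation is sustainable.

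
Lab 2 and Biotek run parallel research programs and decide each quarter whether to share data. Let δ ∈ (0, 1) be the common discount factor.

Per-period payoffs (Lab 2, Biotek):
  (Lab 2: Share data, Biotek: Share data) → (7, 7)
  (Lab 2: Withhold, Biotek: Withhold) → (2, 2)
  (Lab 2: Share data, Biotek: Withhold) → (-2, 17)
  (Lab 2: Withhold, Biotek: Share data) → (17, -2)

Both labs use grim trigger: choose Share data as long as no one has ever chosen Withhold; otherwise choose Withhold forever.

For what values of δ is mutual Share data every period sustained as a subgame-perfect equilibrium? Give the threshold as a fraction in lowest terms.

2/3

One-period gain from deviating is 17 − 7 = 10. The loss is 7 − 2 = 5 in every subsequent period, with present value 5·δ/(1−δ).
Deviation is unprofitable when 5·δ/(1−δ) ≥ 10, i.e. δ/(1−δ) ≥ 2.
Equivalently δ ≥ 10/(10+5) = 2/3.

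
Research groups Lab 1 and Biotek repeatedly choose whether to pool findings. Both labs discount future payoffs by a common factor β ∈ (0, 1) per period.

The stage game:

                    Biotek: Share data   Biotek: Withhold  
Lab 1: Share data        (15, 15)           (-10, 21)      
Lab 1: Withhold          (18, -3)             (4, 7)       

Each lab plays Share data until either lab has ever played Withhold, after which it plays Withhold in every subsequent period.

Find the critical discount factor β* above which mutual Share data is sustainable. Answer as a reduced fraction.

For Lab 1: deviation gain 18−15 = 3, per-period punishment loss 15−4 = 11. IC gives β ≥ 3/14.
For Biotek: gain 6, loss 8 per period, so β ≥ 6/14 = 3/7.
The tighter constraint is Biotek's, so cooperation needs β ≥ 3/7.

3/7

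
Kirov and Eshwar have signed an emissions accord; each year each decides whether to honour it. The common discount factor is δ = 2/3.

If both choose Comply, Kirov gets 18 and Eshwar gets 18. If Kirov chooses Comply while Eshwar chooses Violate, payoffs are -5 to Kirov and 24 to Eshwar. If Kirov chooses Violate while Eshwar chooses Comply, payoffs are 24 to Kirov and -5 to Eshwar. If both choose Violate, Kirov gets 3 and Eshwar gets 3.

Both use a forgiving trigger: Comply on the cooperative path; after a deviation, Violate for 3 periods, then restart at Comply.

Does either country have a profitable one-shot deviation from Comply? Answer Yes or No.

IC: δ+…+δ^3 ≥ (24−18)/(18−3) = 2/5.
At δ = 2/3: partial sum = 1.4074 ≥ 0.4000. Cooperation sustainable.

No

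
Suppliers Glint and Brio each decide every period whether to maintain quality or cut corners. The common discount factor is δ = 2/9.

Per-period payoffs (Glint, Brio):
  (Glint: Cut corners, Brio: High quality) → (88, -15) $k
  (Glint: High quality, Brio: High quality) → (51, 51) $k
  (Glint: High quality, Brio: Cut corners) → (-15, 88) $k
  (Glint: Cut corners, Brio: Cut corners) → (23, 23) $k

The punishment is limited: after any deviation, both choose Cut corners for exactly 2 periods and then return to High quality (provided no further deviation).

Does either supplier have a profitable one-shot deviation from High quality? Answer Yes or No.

Yes

Comparing payoff streams over the 3 periods until play realigns: cooperate → 51(1+δ+…+δ^2); deviate → 88 + 23(δ+…+δ^2).
Cooperation is sustained iff (51−23)(δ+…+δ^2) ≥ 88−51.
δ+…+δ^2 = 2/9·(1−(2/9)^2)/(1−2/9) = 0.2716, and (88−51)/(51−23) = 1.3214.
0.2716 < 1.3214, so cooperation is not sustainable.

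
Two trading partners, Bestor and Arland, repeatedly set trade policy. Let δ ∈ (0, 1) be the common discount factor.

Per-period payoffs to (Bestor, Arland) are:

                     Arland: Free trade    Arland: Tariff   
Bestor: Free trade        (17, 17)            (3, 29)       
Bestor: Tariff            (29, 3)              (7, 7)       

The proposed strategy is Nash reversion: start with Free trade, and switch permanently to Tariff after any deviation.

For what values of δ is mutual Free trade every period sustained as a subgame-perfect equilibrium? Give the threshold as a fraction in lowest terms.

6/11

One-period gain from deviating is 29 − 17 = 12. The loss is 17 − 7 = 10 in every subsequent period, with present value 10·δ/(1−δ).
Deviation is unprofitable when 10·δ/(1−δ) ≥ 12, i.e. δ/(1−δ) ≥ 6/5.
Equivalently δ ≥ 12/(12+10) = 6/11.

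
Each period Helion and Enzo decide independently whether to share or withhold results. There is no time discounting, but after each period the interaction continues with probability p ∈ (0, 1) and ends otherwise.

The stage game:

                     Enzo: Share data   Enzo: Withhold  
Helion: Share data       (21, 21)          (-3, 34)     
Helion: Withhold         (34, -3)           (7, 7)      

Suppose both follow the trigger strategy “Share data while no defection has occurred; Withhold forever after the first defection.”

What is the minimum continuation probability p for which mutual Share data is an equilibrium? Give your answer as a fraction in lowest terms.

13/27

With no time discounting, the continuation probability p plays the role of the discount factor.
Grim-trigger IC: 21/(1−p) ≥ 34 + 7p/(1−p) ⇒ p ≥ (34−21)/(34−7) = 13/27.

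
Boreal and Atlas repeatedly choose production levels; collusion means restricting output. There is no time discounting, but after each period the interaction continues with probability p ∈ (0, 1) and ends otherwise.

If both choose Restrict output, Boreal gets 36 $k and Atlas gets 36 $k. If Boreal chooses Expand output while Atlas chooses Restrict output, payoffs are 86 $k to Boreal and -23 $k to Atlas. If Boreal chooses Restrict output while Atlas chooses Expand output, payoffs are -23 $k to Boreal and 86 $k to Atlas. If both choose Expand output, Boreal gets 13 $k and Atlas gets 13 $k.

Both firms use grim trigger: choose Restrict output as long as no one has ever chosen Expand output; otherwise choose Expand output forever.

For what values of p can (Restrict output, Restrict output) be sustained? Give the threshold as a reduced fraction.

50/73

Expected cooperation value is 36 + p·36 + p²·36 + … = 36/(1−p); deviation gives 86 + p·13/(1−p).
36 ≥ 86(1−p) + 13p ⇒ 73p ≥ 50 ⇒ p ≥ 50/73.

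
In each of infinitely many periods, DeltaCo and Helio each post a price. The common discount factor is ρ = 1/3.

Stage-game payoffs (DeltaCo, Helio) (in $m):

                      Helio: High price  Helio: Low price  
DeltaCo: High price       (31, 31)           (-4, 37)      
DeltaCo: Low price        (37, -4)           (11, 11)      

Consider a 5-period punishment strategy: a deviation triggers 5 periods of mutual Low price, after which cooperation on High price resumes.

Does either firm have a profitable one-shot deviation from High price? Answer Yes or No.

IC: ρ+…+ρ^5 ≥ (37−31)/(31−11) = 3/10.
At ρ = 1/3: partial sum = 0.4979 ≥ 0.3000. Cooperation sustainable.

No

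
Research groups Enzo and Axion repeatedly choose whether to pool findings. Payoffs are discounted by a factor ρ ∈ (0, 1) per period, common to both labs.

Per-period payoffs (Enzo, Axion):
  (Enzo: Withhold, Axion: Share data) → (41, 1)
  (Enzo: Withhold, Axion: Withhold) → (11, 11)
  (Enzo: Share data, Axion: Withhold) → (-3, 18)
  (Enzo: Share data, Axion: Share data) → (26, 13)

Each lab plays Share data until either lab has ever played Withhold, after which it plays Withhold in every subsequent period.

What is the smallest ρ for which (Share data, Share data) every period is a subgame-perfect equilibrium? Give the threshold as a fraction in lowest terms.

5/7

Enzo: cooperation gives 26 each period; deviation gives 41 once then 11 forever.
  26/(1−ρ) ≥ 41 + 11ρ/(1−ρ) ⇒ ρ ≥ 15/30 = 1/2.
Axion: cooperation gives 13 each period; deviation gives 18 once then 11 forever.
  ρ ≥ 5/7.
Both must hold, so the binding constraint is Axion's: ρ ≥ 5/7.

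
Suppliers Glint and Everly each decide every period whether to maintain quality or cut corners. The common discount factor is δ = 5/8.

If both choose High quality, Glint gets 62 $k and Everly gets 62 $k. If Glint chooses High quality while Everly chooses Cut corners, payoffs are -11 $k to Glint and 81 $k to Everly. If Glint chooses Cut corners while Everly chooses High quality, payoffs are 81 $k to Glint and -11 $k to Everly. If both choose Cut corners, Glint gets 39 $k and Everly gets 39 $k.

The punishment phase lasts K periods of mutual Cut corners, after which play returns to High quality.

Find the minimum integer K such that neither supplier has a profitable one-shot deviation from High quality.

No profitable deviation requires (62−39)(δ+…+δ^K) ≥ 81−62, i.e. δ+…+δ^K ≥ 19/23 ≈ 0.8261.
With δ = 5/8, the partial sums are K=1: 0.6250, K=2: 1.0156.
K = 2 is the first length at which the sum reaches 0.8261.

2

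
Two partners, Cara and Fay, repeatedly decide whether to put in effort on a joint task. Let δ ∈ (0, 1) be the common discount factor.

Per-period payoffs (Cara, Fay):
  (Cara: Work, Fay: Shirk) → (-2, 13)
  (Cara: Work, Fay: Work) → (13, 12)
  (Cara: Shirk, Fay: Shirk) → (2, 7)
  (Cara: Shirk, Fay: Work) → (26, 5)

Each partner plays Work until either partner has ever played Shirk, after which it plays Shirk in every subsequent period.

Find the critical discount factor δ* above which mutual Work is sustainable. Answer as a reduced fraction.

13/24

Cara: cooperation gives 13 each period; deviation gives 26 once then 2 forever.
  13/(1−δ) ≥ 26 + 2δ/(1−δ) ⇒ δ ≥ 13/24.
Fay: cooperation gives 12 each period; deviation gives 13 once then 7 forever.
  δ ≥ 1/6.
Both must hold, so the binding constraint is Cara's: δ ≥ 13/24.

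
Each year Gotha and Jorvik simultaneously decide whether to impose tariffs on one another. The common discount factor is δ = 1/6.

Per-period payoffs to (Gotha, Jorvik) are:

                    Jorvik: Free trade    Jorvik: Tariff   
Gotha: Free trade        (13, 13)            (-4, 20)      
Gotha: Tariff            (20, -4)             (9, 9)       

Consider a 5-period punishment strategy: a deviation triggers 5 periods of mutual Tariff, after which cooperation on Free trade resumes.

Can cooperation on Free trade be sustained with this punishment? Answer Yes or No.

No

Comparing payoff streams over the 6 periods until play realigns: cooperate → 13(1+δ+…+δ^5); deviate → 20 + 9(δ+…+δ^5).
Cooperation is sustained iff (13−9)(δ+…+δ^5) ≥ 20−13.
δ+…+δ^5 = 1/6·(1−(1/6)^5)/(1−1/6) = 0.2000, and (20−13)/(13−9) = 1.7500.
0.2000 < 1.7500, so cooperation is not sustainable.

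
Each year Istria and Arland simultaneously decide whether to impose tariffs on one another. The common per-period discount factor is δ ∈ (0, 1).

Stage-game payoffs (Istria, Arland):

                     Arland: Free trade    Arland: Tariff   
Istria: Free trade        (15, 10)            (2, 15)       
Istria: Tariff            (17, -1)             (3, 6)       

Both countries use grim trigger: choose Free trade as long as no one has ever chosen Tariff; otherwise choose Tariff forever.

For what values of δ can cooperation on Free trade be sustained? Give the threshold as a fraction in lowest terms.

Istria's threshold: (17−15)/(17−3) = 1/7.
Arland's threshold: (15−10)/(15−6) = 5/9.
1/7 < 5/9, so Arland binds and δ* = 5/9.

5/9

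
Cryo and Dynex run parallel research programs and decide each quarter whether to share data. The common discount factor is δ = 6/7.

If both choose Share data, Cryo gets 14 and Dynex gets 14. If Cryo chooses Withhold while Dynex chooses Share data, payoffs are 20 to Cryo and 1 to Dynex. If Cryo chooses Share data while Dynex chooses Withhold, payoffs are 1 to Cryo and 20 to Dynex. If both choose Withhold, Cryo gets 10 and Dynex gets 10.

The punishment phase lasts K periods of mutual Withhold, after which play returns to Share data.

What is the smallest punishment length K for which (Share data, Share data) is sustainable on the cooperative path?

2

Need Σ_{k=1}^{K} δ^k ≥ (20−14)/(14−10) = 1.5000 at δ = 6/7.
At K = 1 the sum is 0.8571 < 1.5000; at K = 2 it is 1.5918 ≥ 1.5000.
So the minimum punishment length is K = 2.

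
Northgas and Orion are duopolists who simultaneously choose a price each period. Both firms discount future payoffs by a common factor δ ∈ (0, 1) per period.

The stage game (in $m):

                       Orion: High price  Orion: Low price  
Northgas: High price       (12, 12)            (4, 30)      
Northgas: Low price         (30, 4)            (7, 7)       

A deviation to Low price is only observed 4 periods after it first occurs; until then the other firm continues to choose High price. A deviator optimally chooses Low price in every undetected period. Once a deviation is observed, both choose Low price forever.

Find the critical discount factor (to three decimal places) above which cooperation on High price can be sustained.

A deviator earns 30 for 4 periods, then 7 forever; cooperating earns 12 forever. Multiplying the IC by (1−δ):
12 ≥ 30(1−δ^4) + 7δ^4, so 23·δ^4 ≥ 18 and δ^4 ≥ 18/23.
δ ≥ (18/23)^(1/4) ≈ 0.941.

0.941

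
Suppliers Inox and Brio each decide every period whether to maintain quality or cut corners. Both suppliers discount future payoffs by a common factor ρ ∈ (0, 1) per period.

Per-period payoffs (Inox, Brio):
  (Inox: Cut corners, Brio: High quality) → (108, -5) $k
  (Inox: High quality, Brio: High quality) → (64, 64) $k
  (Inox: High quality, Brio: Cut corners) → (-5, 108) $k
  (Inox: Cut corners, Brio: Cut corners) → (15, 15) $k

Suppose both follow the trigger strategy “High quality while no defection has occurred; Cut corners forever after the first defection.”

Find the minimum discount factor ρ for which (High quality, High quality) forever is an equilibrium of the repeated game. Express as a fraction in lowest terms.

Cooperation forever yields 64 each period: 64/(1−ρ).
Deviating yields 108 once, then 15 forever: 108 + 15ρ/(1−ρ).
No profitable deviation requires 64/(1−ρ) ≥ 108 + 15ρ/(1−ρ).
Multiplying by (1−ρ): 64 ≥ 108(1−ρ) + 15ρ = 108 − 93ρ.
So 93ρ ≥ 44, i.e. ρ ≥ 44/93.

44/93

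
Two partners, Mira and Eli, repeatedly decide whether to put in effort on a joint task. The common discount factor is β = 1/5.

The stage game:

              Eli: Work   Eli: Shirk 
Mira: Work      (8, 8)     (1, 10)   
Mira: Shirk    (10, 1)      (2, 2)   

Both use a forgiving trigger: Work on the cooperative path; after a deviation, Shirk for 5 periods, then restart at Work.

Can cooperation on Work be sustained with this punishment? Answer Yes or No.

No

A one-shot deviation gives 10 now, then 2 for 5 periods, then back to 8.
Gain from deviating: (10−8) today; loss: (8−2) in each of the next 5 periods.
No-deviation condition: (8−2)(β+…+β^5) ≥ 10−8, i.e. β+…+β^5 ≥ 1/3.
At β = 1/5: β+…+β^5 = 0.2499 < 0.3333.
So cooperation is not sustainable.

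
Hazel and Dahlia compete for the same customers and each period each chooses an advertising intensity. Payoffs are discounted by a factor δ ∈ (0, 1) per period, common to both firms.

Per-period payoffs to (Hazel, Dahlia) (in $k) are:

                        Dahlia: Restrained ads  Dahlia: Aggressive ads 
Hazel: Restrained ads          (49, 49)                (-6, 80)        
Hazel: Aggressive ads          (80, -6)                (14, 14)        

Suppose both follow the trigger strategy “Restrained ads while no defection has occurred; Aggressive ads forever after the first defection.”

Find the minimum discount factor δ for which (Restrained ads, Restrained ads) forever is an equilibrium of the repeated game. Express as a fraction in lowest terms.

31/66

49/(1−δ) ≥ 80 + 14δ/(1−δ)
49 ≥ 80 − 66δ
δ ≥ 31/66.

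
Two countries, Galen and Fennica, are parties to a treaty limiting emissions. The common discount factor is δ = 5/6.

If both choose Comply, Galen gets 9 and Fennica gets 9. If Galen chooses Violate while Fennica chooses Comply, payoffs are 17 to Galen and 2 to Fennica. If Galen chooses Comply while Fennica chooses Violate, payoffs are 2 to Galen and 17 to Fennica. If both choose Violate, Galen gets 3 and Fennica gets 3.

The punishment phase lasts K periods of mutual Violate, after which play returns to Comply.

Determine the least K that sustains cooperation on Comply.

Need Σ_{k=1}^{K} δ^k ≥ (17−9)/(9−3) = 1.3333 at δ = 5/6.
At K = 1 the sum is 0.8333 < 1.3333; at K = 2 it is 1.5278 ≥ 1.3333.
So the minimum punishment length is K = 2.

2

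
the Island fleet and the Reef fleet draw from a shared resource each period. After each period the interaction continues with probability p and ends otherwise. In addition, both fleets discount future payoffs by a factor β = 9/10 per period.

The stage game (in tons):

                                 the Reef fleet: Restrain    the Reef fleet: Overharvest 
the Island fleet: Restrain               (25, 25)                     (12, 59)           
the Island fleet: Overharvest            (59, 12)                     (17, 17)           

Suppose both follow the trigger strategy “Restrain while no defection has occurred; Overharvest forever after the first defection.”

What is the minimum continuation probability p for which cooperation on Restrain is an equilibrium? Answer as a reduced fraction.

With continuation probability p and discount β, the effective per-period discount factor is βp.
Grim-trigger IC: βp ≥ (59−25)/(59−17) = 17/21.
So p ≥ (17/21)/(9/10) = 170/189.

170/189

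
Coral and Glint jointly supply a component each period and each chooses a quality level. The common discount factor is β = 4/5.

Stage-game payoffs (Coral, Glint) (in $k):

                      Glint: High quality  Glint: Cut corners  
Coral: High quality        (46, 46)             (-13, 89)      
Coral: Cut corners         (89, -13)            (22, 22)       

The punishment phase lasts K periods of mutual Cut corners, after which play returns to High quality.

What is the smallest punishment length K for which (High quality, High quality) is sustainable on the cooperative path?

3

IC: β(1−β^K)/(1−β) ≥ (89−46)/(46−22) = 43/24.
With β = 4/5: need 1 − β^K ≥ 43/24·(1−4/5)/(4/5), i.e. β^K ≤ 0.5521.
Since (4/5)^2 = 0.6400 and (4/5)^3 = 0.5120, the smallest such K is 3.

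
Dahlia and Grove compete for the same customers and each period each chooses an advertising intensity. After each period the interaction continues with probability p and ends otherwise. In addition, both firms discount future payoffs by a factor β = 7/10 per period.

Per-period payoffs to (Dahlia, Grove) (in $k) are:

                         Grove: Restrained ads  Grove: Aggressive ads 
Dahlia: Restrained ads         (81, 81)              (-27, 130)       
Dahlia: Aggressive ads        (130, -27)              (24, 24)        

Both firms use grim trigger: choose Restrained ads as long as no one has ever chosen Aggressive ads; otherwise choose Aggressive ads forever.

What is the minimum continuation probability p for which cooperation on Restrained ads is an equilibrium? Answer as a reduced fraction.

35/53

With continuation probability p and discount β, the effective per-period discount factor is βp.
Grim-trigger IC: βp ≥ (130−81)/(130−24) = 49/106.
So p ≥ (49/106)/(7/10) = 35/53.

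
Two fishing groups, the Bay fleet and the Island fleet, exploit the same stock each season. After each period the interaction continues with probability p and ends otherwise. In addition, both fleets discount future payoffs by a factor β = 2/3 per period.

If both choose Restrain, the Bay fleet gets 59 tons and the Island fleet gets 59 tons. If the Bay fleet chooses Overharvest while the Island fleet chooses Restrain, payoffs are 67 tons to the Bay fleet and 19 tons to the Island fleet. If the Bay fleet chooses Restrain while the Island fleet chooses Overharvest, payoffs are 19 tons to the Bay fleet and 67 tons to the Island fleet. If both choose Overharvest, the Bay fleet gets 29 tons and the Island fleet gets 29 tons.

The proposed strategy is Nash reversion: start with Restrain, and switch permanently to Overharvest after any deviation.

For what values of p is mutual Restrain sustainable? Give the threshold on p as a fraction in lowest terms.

With continuation probability p and discount β, the effective per-period discount factor is βp.
Grim-trigger IC: βp ≥ (67−59)/(67−29) = 4/19.
So p ≥ (4/19)/(2/3) = 6/19.

6/19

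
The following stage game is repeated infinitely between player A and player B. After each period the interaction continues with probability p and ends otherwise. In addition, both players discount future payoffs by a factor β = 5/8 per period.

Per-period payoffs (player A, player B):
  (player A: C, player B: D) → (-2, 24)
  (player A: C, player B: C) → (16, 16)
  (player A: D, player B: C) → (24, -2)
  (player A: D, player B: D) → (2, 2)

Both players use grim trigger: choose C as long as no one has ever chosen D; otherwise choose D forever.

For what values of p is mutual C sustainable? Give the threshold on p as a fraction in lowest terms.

32/55

Expected continuation weight on next period's payoff is β·p = 5/8·p, which plays the role of the discount factor.
Cooperation requires 5/8·p ≥ (24−16)/(24−2) = 4/11, hence p ≥ 32/55.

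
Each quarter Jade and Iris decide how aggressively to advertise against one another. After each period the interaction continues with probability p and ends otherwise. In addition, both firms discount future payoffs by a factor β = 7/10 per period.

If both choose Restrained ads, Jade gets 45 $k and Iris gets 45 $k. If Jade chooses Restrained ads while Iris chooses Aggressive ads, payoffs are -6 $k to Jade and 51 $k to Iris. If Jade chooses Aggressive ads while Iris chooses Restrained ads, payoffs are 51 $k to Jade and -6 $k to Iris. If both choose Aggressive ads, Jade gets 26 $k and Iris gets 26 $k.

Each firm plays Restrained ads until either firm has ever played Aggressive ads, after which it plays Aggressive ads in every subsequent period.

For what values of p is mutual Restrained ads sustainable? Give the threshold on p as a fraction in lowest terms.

With continuation probability p and discount β, the effective per-period discount factor is βp.
Grim-trigger IC: βp ≥ (51−45)/(51−26) = 6/25.
So p ≥ (6/25)/(7/10) = 12/35.

12/35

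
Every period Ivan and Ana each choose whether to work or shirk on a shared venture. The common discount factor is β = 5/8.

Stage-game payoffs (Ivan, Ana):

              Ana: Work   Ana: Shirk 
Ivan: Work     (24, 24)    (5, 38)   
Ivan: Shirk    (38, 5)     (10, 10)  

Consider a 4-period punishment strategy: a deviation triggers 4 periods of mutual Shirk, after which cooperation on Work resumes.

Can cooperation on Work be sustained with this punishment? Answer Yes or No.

IC: β+…+β^4 ≥ (38−24)/(24−10) = 1.
At β = 5/8: partial sum = 1.4124 ≥ 1.0000. Cooperation sustainable.

Yes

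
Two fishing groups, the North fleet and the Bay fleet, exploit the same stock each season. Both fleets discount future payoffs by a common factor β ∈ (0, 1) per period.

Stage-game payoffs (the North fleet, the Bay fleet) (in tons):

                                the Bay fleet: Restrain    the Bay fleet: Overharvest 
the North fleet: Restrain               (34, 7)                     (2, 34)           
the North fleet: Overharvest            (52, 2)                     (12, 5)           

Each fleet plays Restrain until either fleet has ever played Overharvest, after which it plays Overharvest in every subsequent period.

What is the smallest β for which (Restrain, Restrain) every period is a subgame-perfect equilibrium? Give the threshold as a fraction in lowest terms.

For the North fleet: deviation gain 52−34 = 18, per-period punishment loss 34−12 = 22. IC gives β ≥ 18/40 = 9/20.
For the Bay fleet: gain 27, loss 2 per period, so β ≥ 27/29.
The tighter constraint is the Bay fleet's, so cooperation needs β ≥ 27/29.

27/29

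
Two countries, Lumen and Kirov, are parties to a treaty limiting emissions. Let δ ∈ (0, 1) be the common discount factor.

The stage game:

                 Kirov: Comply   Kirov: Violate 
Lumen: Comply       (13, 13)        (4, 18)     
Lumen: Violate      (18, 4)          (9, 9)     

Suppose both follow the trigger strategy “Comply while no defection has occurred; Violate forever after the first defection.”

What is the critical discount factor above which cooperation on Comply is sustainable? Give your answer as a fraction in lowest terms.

Cooperation forever yields 13 each period: 13/(1−δ).
Deviating yields 18 once, then 9 forever: 18 + 9δ/(1−δ).
No profitable deviation requires 13/(1−δ) ≥ 18 + 9δ/(1−δ).
Multiplying by (1−δ): 13 ≥ 18(1−δ) + 9δ = 18 − 9δ.
So 9δ ≥ 5, i.e. δ ≥ 5/9.

5/9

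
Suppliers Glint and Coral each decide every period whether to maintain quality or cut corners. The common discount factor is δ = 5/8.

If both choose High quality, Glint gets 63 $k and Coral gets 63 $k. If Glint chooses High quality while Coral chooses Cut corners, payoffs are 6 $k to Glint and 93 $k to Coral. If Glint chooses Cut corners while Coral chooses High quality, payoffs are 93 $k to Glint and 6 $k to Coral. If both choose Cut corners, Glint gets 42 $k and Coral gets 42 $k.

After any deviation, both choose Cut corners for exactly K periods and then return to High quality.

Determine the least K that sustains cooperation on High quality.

5

Need Σ_{k=1}^{K} δ^k ≥ (93−63)/(63−42) = 1.4286 at δ = 5/8.
At K = 4 the sum is 1.4124 < 1.4286; at K = 5 it is 1.5077 ≥ 1.4286.
So the minimum punishment length is K = 5.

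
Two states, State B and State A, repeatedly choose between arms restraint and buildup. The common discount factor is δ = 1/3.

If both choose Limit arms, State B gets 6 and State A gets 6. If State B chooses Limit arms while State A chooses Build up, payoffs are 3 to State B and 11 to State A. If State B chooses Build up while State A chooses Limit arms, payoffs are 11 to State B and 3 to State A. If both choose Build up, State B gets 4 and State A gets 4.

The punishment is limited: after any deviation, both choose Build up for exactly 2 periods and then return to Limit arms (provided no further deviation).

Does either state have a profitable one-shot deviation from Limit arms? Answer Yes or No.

Yes

IC: δ+…+δ^2 ≥ (11−6)/(6−4) = 5/2.
At δ = 1/3: partial sum = 0.4444 < 2.5000. Cooperation not sustainable.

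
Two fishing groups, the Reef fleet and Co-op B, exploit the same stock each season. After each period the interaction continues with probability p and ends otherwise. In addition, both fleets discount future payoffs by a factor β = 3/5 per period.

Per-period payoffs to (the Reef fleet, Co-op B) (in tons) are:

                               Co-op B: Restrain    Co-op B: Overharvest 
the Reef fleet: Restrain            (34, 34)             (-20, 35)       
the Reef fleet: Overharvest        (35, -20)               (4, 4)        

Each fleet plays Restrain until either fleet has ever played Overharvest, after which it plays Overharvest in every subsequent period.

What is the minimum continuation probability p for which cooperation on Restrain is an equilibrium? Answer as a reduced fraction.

5/93

With continuation probability p and discount β, the effective per-period discount factor is βp.
Grim-trigger IC: βp ≥ (35−34)/(35−4) = 1/31.
So p ≥ (1/31)/(3/5) = 5/93.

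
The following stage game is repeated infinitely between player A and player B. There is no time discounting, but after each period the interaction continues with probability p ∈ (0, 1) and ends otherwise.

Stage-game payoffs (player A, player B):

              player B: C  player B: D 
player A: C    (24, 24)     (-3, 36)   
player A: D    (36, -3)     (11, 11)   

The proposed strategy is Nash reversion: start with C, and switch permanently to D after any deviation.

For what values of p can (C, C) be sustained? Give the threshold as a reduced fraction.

12/25

Expected cooperation value is 24 + p·24 + p²·24 + … = 24/(1−p); deviation gives 36 + p·11/(1−p).
24 ≥ 36(1−p) + 11p ⇒ 25p ≥ 12 ⇒ p ≥ 12/25.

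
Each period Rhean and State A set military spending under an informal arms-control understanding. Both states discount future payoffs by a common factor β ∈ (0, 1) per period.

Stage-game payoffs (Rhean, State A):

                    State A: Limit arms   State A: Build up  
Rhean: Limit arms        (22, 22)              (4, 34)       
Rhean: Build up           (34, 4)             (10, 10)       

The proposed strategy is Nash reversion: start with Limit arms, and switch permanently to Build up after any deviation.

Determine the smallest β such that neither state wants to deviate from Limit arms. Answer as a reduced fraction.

1/2

Cooperation forever yields 22 each period: 22/(1−β).
Deviating yields 34 once, then 10 forever: 34 + 10β/(1−β).
No profitable deviation requires 22/(1−β) ≥ 34 + 10β/(1−β).
Multiplying by (1−β): 22 ≥ 34(1−β) + 10β = 34 − 24β.
So 24β ≥ 12, i.e. β ≥ 12/24 = 1/2.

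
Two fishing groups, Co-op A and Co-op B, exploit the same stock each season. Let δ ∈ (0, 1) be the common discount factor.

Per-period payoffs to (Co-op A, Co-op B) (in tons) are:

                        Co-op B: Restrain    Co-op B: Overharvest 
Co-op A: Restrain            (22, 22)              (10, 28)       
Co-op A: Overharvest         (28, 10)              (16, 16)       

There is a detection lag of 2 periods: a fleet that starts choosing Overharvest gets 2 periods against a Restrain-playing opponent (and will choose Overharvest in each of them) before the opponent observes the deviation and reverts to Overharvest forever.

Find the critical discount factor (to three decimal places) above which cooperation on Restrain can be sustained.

Deviating for the 2 undetected periods gains 28−22 = 6 per period over cooperation, then loses 22−16 = 6 per period forever once punishment starts.
Gain: 6(1 + δ + … + δ^1); loss: 6·δ^2/(1−δ).
No profitable deviation ⇔ 6(1−δ^2) ≤ 6·δ^2, i.e. δ^2 ≥ 6/(6+6) = 1/2.
Hence δ ≥ (1/2)^(1/2) ≈ 0.707.

0.707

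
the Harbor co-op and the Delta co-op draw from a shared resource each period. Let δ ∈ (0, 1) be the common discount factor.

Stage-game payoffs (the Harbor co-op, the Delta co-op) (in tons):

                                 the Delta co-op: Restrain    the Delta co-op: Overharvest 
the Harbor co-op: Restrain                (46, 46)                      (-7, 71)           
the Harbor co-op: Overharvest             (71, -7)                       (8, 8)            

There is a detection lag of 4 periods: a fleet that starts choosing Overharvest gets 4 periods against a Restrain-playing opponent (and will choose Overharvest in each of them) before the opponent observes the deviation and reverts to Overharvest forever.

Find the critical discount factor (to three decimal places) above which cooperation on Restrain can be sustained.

Deviating for the 4 undetected periods gains 71−46 = 25 per period over cooperation, then loses 46−8 = 38 per period forever once punishment starts.
Gain: 25(1 + δ + … + δ^3); loss: 38·δ^4/(1−δ).
No profitable deviation ⇔ 25(1−δ^4) ≤ 38·δ^4, i.e. δ^4 ≥ 25/(25+38) = 25/63.
Hence δ ≥ (25/63)^(1/4) ≈ 0.794.

0.794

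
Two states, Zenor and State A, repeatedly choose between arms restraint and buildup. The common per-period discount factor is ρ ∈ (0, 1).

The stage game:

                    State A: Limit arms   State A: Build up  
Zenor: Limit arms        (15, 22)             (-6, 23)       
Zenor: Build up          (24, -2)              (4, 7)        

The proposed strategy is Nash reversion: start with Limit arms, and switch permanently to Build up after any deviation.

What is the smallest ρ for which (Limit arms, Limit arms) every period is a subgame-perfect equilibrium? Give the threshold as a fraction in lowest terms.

9/20

For Zenor: deviation gain 24−15 = 9, per-period punishment loss 15−4 = 11. IC gives ρ ≥ 9/20.
For State A: gain 1, loss 15 per period, so ρ ≥ 1/16.
The tighter constraint is Zenor's, so cooperation needs ρ ≥ 9/20.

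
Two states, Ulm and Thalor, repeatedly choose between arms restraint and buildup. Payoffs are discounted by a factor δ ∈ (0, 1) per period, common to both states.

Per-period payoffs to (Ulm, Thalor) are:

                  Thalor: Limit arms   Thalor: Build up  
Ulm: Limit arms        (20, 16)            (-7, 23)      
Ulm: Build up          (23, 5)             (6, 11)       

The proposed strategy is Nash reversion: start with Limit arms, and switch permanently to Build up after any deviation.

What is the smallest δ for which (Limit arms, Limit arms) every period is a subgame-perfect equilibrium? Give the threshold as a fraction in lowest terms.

7/12

Ulm: cooperation gives 20 each period; deviation gives 23 once then 6 forever.
  20/(1−δ) ≥ 23 + 6δ/(1−δ) ⇒ δ ≥ 3/17.
Thalor: cooperation gives 16 each period; deviation gives 23 once then 11 forever.
  δ ≥ 7/12.
Both must hold, so the binding constraint is Thalor's: δ ≥ 7/12.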